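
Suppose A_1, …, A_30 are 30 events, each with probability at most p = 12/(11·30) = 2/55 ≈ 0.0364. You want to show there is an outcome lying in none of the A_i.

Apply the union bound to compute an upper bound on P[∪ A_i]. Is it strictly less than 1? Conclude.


Union bound: P[∪_{i=1}^{30} A_i] ≤ Σ_i P[A_i] ≤ 30·p = 30·(2/55) = 12/11.
Numerically: 12/11 ≈ 1.0909.
Is 12/11 < 1? NO.
Since the bound 12/11 is ≥ 1, the union bound is uninformative here; it does NOT by itself certify existence.

30·p = 12/11 ≈ 1.0909; existence NOT certified by the union bound.


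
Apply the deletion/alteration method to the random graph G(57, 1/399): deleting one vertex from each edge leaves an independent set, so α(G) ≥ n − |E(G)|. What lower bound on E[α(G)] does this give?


E[|E(G)|] = C(57, 2)·p = 1596 · (1/399) = 4.
E[α(G)] ≥ n − E[|E(G)|] = 57 − 4 = 53.
Numerically: ≈ 53.00000.
(This is only a lower bound; the true E[α(G)] may be larger.)

E[α(G)] ≥ 53 ≈ 53.00000.


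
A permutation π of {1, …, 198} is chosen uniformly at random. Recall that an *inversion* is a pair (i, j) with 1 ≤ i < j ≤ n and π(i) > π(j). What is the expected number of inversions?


Write X = Σ X_I over the C(198, 2) = 19503 pairs i < j, with X_I the indicator of one inversion.
There are 19503 indicators.
For each fixed pair i < j, the values π(i) and π(j) are two distinct elements of {1, …, 198} in uniformly random order; by symmetry P[π(i) > π(j)] = 1/2.
By linearity: E[X] = 19503 · (1/2) = C(198, 2) · (1/2) = 19503/2 = 19503/2 ≈ 9751.500.

E[X] = 19503/2 = 9751.500.


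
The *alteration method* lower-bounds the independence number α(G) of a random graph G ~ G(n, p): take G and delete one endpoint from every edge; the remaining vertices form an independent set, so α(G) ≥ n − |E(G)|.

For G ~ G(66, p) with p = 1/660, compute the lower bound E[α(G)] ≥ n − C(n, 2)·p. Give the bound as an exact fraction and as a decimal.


E[|E(G)|] = C(66, 2)·p = 2145 · (1/660) = 13/4.
E[α(G)] ≥ n − E[|E(G)|] = 66 − 13/4 = 251/4.
Numerically: ≈ 62.750000.
(This is only a lower bound; the true E[α(G)] may be larger.)

E[α(G)] ≥ 251/4 ≈ 62.750000.


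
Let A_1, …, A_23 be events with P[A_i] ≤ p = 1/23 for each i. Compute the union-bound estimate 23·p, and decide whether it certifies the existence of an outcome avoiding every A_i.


Union bound: P[∪_{i=1}^{23} A_i] ≤ Σ_i P[A_i] ≤ 23·p = 23·(1/23) = 1.
Numerically: 1 ≈ 1.00000.
Is 1 < 1? NO.
Since the bound 1 is ≥ 1, the union bound is uninformative here; it does NOT by itself certify existence.

23·p = 1 ≈ 1.00000; existence NOT certified by the union bound.


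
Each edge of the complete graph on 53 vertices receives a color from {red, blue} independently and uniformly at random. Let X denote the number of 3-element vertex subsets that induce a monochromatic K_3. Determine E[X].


Let X = Σ_S X_S over the C(53, 3) = 23426 subsets S of size 3, where X_S = 1 if the K_3 on S is monochromatic.
For a fixed S, the K_3 on S has C(3, 2) = 3 edges. P[all 3 edges red] = (1/2)^3, and likewise for blue, so P[monochromatic] = 2·(1/2)^3 = 2^{1 − 3} = 1/4.
Summing: E[X] = C(53, 3) · 2^{1 − 3} = 23426 · 1/4 = 11713/2.
Numerically: E[X] ≈ 5856.50000.

E[X] = C(53,3)·2^(1−C(3,2)) = 11713/2 ≈ 5856.50000.


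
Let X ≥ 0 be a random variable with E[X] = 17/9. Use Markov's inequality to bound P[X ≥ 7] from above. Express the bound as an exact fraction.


μ = E[X] = 17/9, a = 7.
Markov: P[X ≥ 7] ≤ μ/a = (17/9)/7 = 17/63.
Numerically: ≈ 0.269841.
(Since a = 7 > μ = 1.888889, the bound 17/63 is < 1 and informative.)

P[X ≥ 7] ≤ 17/63 ≈ 0.269841.


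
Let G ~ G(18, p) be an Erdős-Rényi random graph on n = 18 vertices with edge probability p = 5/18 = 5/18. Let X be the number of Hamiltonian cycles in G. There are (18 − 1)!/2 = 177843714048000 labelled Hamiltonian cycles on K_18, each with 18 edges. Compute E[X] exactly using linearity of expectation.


K_18 has (18 − 1)!/2 = 177843714048000 labelled Hamiltonian cycles.
For each such Hamiltonian cycle H, let X_H = 1 if all 18 edges of H are present in G. Then P[X_H = 1] = p^{18} = (5/18)^{18} = 3814697265625/39346408075296537575424.
Summing the indicators: E[X] = Σ_H E[X_H] = 177843714048000 · p^{18} = 177843714048000 · 3814697265625/39346408075296537575424 = 56800365447998046875/3294258113514384.
Numerically: E[X] ≈ 1.724e+04.

E[X] = 177843714048000 · (5/18)^{18} = 56800365447998046875/3294258113514384 ≈ 1.724e+04.


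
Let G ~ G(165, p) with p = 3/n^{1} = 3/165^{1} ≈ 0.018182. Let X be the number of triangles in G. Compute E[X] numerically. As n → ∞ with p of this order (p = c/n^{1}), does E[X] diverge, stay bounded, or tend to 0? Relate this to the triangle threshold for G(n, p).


Number of potential triangles: C(165, 3) = 735130.
Each occurs with probability p³ ≈ (0.018182)³ ≈ 6.0105184e-06.
By linearity: E[X] = C(165, 3)·p³ ≈ 735130 · 6.0105184e-06 ≈ 4.41851.
Here α = 1, so p = 3/n is exactly at the triangle threshold p ~ 1/n. Asymptotically E[X] → c³/6 = 3³/6 = 9/2 ≈ 4.50000, a bounded constant. In this regime the triangle count is asymptotically Poisson(c³/6).

E[X] ≈ 4.41851; in regime p = Θ(1/n^{1}) E[X] stays bounded (at the triangle threshold p ~ 1/n).


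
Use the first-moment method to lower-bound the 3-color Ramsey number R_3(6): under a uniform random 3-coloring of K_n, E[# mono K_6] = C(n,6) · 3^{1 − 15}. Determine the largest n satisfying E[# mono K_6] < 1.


We need C(n, 6) · 3^{1 − 15} < 1, i.e. C(n, 6) < 3^{15 − 1} = 4782969.
Check values of n near the boundary:
  n = 40: C(40, 6) = 3838380; 3838380 < 4782969? YES
  n = 41: C(41, 6) = 4496388; 4496388 < 4782969? YES
  n = 42: C(42, 6) = 5245786; 5245786 < 4782969? NO
  n = 43: C(43, 6) = 6096454; 6096454 < 4782969? NO
  n = 44: C(44, 6) = 7059052; 7059052 < 4782969? NO
The largest n with C(n, 6) < 4782969 is n = 41 (where E[X] = 1498796/1594323 ≈ 0.94008). Hence R_3(6) > 41, i.e. R_3(6) ≥ 42.

Largest n = 41; hence R_3(6) > 41.


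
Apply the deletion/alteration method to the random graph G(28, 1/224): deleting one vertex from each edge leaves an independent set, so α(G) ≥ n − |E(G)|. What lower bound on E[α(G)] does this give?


E[|E(G)|] = C(28, 2)·p = 378 · (1/224) = 27/16.
E[α(G)] ≥ n − E[|E(G)|] = 28 − 27/16 = 421/16.
Numerically: ≈ 26.3125.
(This is only a lower bound; the true E[α(G)] may be larger.)

E[α(G)] ≥ 421/16 ≈ 26.3125.


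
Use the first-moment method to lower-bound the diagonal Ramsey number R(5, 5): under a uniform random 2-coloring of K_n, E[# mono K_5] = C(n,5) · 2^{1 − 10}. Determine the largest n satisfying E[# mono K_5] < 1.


We need C(n, 5) · 2^{1 − 10} < 1, i.e. C(n, 5) < 2^{10 − 1} = 512.
Check values of n near the boundary:
  n = 10: C(10, 5) = 252; 252 < 512? YES
  n = 11: C(11, 5) = 462; 462 < 512? YES
  n = 12: C(12, 5) = 792; 792 < 512? NO
  n = 13: C(13, 5) = 1287; 1287 < 512? NO
The largest n with C(n, 5) < 512 is n = 11 (where E[X] = 231/256 ≈ 0.9023438). Hence R(5, 5) > 11, i.e. R(5, 5) ≥ 12.

Largest n = 11; hence R(5, 5) > 11.


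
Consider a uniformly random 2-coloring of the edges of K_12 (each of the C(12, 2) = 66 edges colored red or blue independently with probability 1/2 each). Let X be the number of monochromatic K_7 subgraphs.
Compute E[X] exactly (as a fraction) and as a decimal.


Let X = Σ_S X_S over the C(12, 7) = 792 subsets S of size 7, where X_S = 1 if the K_7 on S is monochromatic.
For a fixed S, the K_7 on S has C(7, 2) = 21 edges. P[all 21 edges red] = (1/2)^21, and likewise for blue, so P[monochromatic] = 2·(1/2)^21 = 2^{1 − 21} = 1/1048576.
Summing: E[X] = C(12, 7) · 2^{1 − 21} = 792 · 1/1048576 = 99/131072.
Numerically: E[X] ≈ 0.00076.

E[X] = C(12,7)·2^(1−C(7,2)) = 99/131072 ≈ 0.00076.


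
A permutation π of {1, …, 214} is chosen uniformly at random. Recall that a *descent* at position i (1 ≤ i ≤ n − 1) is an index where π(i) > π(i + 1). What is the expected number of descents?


Write X = Σ X_I over i = 1, …, 213, with X_I the indicator of one descent.
There are 213 indicators.
For each fixed i, the pair (π(i), π(i+1)) is a uniformly random ordered pair of distinct values from {1, …, 214}; by symmetry P[π(i) > π(i+1)] = 1/2.
By linearity: E[X] = 213 · (1/2) = (214 − 1) · (1/2) = 213/2 ≈ 106.50000.

E[X] = 213/2 = 106.50000.


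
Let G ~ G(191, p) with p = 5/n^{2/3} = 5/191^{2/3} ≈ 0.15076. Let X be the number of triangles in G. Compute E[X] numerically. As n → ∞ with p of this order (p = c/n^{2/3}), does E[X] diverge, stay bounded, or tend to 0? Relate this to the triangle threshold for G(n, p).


Number of potential triangles: C(191, 3) = 1143135.
Each occurs with probability p³ ≈ (0.15076)³ ≈ 3.4264412e-03.
By linearity: E[X] = C(191, 3)·p³ ≈ 1143135 · 3.4264412e-03 ≈ 3916.88482.
Since α = 2/3 < 1, p = c/n^{2/3} ≫ 1/n is above the triangle threshold p ~ 1/n. Asymptotically E[X] ~ (c³/6)·n^{3(1−α)} = (5³/6)·n^{1} → ∞; triangles are abundant w.h.p.

E[X] ≈ 3916.88482; in regime p = Θ(1/n^{2/3}) E[X] diverges (above the triangle threshold p ~ 1/n).


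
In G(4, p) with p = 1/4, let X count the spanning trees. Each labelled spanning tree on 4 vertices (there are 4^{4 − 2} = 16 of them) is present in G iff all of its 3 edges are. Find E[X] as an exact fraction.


K_4 has 4^{4 − 2} = 16 labelled spanning trees.
For each such spanning tree H, let X_H = 1 if all 3 edges of H are present in G. Then P[X_H = 1] = p^{3} = (1/4)^{3} = 1/64.
By linearity: E[X] = Σ_H E[X_H] = 16 · p^{3} = 16 · 1/64 = 1/4.
Numerically: E[X] ≈ 0.25.

E[X] = 16 · (1/4)^{3} = 1/4 ≈ 0.25.


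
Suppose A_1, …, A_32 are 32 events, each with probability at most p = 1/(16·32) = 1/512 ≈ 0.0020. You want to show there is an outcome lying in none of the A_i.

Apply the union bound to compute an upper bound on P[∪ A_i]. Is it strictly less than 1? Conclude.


Union bound: P[∪_{i=1}^{32} A_i] ≤ Σ_i P[A_i] ≤ 32·p = 32·(1/512) = 1/16.
Numerically: 1/16 ≈ 0.0625.
Is 1/16 < 1? YES.
Since P[∪ A_i] ≤ 1/16 < 1, the complement has P[∩ A_i^c] ≥ 1 − 1/16 = 15/16 > 0, so some outcome avoids every A_i.

32·p = 1/16 ≈ 0.0625; existence CERTIFIED by the union bound.


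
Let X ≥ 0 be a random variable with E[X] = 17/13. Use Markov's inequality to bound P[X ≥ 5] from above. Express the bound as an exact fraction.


μ = E[X] = 17/13, a = 5.
Markov: P[X ≥ 5] ≤ μ/a = (17/13)/5 = 17/65.
Numerically: ≈ 0.261538.
(Since a = 5 > μ = 1.307692, the bound 17/65 is < 1 and informative.)

P[X ≥ 5] ≤ 17/65 ≈ 0.261538.


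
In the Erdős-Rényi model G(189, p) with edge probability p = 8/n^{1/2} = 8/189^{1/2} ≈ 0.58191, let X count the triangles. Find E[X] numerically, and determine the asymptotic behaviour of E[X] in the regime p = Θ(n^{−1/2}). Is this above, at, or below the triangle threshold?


Number of potential triangles: C(189, 3) = 1107414.
Each occurs with probability p³ ≈ (0.58191)³ ≈ 1.9705037e-01.
By linearity: E[X] = C(189, 3)·p³ ≈ 1107414 · 1.9705037e-01 ≈ 218216.33846.
Since α = 1/2 < 1, p = c/n^{1/2} ≫ 1/n is above the triangle threshold p ~ 1/n. Asymptotically E[X] ~ (c³/6)·n^{3(1−α)} = (8³/6)·n^{1.5} → ∞; triangles are abundant w.h.p.

E[X] ≈ 218216.33846; in regime p = Θ(1/n^{1/2}) E[X] diverges (above the triangle threshold p ~ 1/n).


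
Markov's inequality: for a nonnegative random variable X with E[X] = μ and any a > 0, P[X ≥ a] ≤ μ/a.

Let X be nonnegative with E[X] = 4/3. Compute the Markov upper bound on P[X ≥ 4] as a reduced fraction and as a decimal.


μ = E[X] = 4/3, a = 4.
Markov: P[X ≥ 4] ≤ μ/a = (4/3)/4 = 1/3.
Numerically: ≈ 0.333333.
(Since a = 4 > μ = 1.333333, the bound 1/3 is < 1 and informative.)

P[X ≥ 4] ≤ 1/3 ≈ 0.333333.


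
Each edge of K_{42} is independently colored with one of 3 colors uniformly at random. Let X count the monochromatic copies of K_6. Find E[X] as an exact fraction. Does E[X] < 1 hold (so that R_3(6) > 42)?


E[X] = C(42, 6) · 3^{1 − 15} = 5245786 · 3^{−14} = 5245786/4782969.
As a reduced fraction: E[X] = 5245786/4782969 ≈ 1.0968.
Is E[X] < 1? NO.
Since E[X] ≥ 1, the first-moment bound is inconclusive at n = 42; it does NOT by itself certify R_3(6) > 42.

E[X] = 5245786/4782969 ≈ 1.0968; E[X] ≥ 1; first-moment method inconclusive here.


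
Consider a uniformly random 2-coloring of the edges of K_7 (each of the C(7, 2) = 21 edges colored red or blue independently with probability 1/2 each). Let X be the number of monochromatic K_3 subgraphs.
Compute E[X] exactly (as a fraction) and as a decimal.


Let X = Σ_S X_S over the C(7, 3) = 35 subsets S of size 3, where X_S = 1 if the K_3 on S is monochromatic.
For a fixed S, the K_3 on S has C(3, 2) = 3 edges. P[all 3 edges red] = (1/2)^3, and likewise for blue, so P[monochromatic] = 2·(1/2)^3 = 2^{1 − 3} = 1/4.
By linearity of expectation: E[X] = C(7, 3) · 2^{1 − 3} = 35 · 1/4 = 35/4.
Numerically: E[X] ≈ 8.750.

E[X] = C(7,3)·2^(1−C(3,2)) = 35/4 ≈ 8.750.


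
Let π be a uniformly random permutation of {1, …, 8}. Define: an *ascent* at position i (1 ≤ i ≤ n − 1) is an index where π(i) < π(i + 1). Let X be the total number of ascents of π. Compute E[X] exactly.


Write X = Σ X_I over i = 1, …, 7, with X_I the indicator of one ascent.
There are 7 indicators.
For each fixed i, the pair (π(i), π(i+1)) is a uniformly random ordered pair of distinct values from {1, …, 8}; by symmetry P[π(i) < π(i+1)] = 1/2.
By linearity: E[X] = 7 · (1/2) = (8 − 1) · (1/2) = 7/2 ≈ 3.500000.

E[X] = 7/2 = 3.500000.


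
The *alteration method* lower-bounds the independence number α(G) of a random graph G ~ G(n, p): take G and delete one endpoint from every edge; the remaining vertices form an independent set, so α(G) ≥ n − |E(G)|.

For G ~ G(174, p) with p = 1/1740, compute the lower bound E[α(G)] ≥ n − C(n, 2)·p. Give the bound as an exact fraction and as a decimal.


E[|E(G)|] = C(174, 2)·p = 15051 · (1/1740) = 173/20.
E[α(G)] ≥ n − E[|E(G)|] = 174 − 173/20 = 3307/20.
Numerically: ≈ 165.3500.
(This is only a lower bound; the true E[α(G)] may be larger.)

E[α(G)] ≥ 3307/20 ≈ 165.3500.


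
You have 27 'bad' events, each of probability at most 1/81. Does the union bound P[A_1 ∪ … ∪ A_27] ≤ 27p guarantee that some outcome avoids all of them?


Union bound: P[∪_{i=1}^{27} A_i] ≤ Σ_i P[A_i] ≤ 27·p = 27·(1/81) = 1/3.
Numerically: 1/3 ≈ 0.3333333.
Is 1/3 < 1? YES.
Since P[∪ A_i] ≤ 1/3 < 1, the complement has P[∩ A_i^c] ≥ 1 − 1/3 = 2/3 > 0, so some outcome avoids every A_i.

27·p = 1/3 ≈ 0.3333333; existence CERTIFIED by the union bound.


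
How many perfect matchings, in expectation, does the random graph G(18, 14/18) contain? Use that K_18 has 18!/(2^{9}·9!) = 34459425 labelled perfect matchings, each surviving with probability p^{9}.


K_18 has 18!/(2^{9}·9!) = 34459425 labelled perfect matchings.
For each such perfect matching H, let X_H = 1 if all 9 edges of H are present in G. Then P[X_H = 1] = p^{9} = (7/9)^{9} = 40353607/387420489.
By linearity of expectation: E[X] = Σ_H E[X_H] = 34459425 · p^{9} = 34459425 · 40353607/387420489 = 17167433257975/4782969.
Numerically: E[X] ≈ 3.589e+06.

E[X] = 34459425 · (7/9)^{9} = 17167433257975/4782969 ≈ 3.589e+06.


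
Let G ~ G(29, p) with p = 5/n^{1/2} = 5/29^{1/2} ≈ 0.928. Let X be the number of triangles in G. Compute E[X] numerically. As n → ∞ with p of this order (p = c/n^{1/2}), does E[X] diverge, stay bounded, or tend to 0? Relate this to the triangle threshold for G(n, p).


Number of potential triangles: C(29, 3) = 3654.
Each occurs with probability p³ ≈ (0.928)³ ≈ 8.00411e-01.
By linearity: E[X] = C(29, 3)·p³ ≈ 3654 · 8.00411e-01 ≈ 2924.702.
Since α = 1/2 < 1, p = c/n^{1/2} ≫ 1/n is above the triangle threshold p ~ 1/n. Asymptotically E[X] ~ (c³/6)·n^{3(1−α)} = (5³/6)·n^{1.5} → ∞; triangles are abundant w.h.p.

E[X] ≈ 2924.702; in regime p = Θ(1/n^{1/2}) E[X] diverges (above the triangle threshold p ~ 1/n).


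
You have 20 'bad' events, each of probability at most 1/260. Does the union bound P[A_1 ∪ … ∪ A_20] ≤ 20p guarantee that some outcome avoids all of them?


Union bound: P[∪_{i=1}^{20} A_i] ≤ Σ_i P[A_i] ≤ 20·p = 20·(1/260) = 1/13.
Numerically: 1/13 ≈ 0.077.
Is 1/13 < 1? YES.
Since P[∪ A_i] ≤ 1/13 < 1, the complement has P[∩ A_i^c] ≥ 1 − 1/13 = 12/13 > 0, so some outcome avoids every A_i.

20·p = 1/13 ≈ 0.077; existence CERTIFIED by the union bound.


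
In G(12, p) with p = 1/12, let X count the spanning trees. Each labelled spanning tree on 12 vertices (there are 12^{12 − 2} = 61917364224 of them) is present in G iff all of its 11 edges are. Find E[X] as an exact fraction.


K_12 has 12^{12 − 2} = 61917364224 labelled spanning trees.
For each such spanning tree H, let X_H = 1 if all 11 edges of H are present in G. Then P[X_H = 1] = p^{11} = (1/12)^{11} = 1/743008370688.
By linearity: E[X] = Σ_H E[X_H] = 61917364224 · p^{11} = 61917364224 · 1/743008370688 = 1/12.
Numerically: E[X] ≈ 0.0833333.

E[X] = 61917364224 · (1/12)^{11} = 1/12 ≈ 0.0833333.


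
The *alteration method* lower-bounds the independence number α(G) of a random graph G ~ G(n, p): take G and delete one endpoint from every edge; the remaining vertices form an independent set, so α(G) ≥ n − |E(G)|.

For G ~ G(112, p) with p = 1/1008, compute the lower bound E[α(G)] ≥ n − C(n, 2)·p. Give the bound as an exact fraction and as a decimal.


E[|E(G)|] = C(112, 2)·p = 6216 · (1/1008) = 37/6.
E[α(G)] ≥ n − E[|E(G)|] = 112 − 37/6 = 635/6.
Numerically: ≈ 105.833333.
(This is only a lower bound; the true E[α(G)] may be larger.)

E[α(G)] ≥ 635/6 ≈ 105.833333.


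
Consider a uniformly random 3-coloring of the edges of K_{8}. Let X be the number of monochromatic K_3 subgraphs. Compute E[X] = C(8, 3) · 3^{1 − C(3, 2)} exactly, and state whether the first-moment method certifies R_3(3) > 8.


E[X] = C(8, 3) · 3^{1 − 3} = 56 · 3^{−2} = 56/9.
As a reduced fraction: E[X] = 56/9 ≈ 6.222222.
Is E[X] < 1? NO.
Since E[X] ≥ 1, the first-moment bound is inconclusive at n = 8; it does NOT by itself certify R_3(3) > 8.

E[X] = 56/9 ≈ 6.222222; E[X] ≥ 1; first-moment method inconclusive here.


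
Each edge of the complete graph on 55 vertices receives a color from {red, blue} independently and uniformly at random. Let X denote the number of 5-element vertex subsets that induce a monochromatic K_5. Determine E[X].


Let X = Σ_S X_S over the C(55, 5) = 3478761 subsets S of size 5, where X_S = 1 if the K_5 on S is monochromatic.
For a fixed S, the K_5 on S has C(5, 2) = 10 edges. P[all 10 edges red] = (1/2)^10, and likewise for blue, so P[monochromatic] = 2·(1/2)^10 = 2^{1 − 10} = 1/512.
By linearity: E[X] = C(55, 5) · 2^{1 − 10} = 3478761 · 1/512 = 3478761/512.
Numerically: E[X] ≈ 6794.455078.

E[X] = C(55,5)·2^(1−C(5,2)) = 3478761/512 ≈ 6794.455078.


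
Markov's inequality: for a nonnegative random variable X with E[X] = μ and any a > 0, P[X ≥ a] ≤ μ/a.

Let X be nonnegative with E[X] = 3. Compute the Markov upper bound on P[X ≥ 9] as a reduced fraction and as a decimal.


μ = E[X] = 3, a = 9.
Markov: P[X ≥ 9] ≤ μ/a = (3)/9 = 1/3.
Numerically: ≈ 0.333.
(Since a = 9 > μ = 3.000, the bound 1/3 is < 1 and informative.)

P[X ≥ 9] ≤ 1/3 ≈ 0.333.


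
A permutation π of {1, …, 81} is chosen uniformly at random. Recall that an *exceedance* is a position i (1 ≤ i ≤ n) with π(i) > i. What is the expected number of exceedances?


Write X = Σ_{i=1}^{81} X_i, where X_i = 1_{π(i) > i}.
For each fixed i, π(i) is uniform over {1, …, 81} (marginal of a uniform permutation), so P[π(i) > i] = (n − i)/n. Summing: Σ_{i=1}^{81} (n − i)/n = (0 + 1 + … + 80)/81 = 81(81 − 1)/(2·81) = (81 − 1)/2.
Hence E[X] = Σ_{i=1}^{81} (81 − i)/81 = 40 ≈ 40.000000.

E[X] = 40 = 40.000000.


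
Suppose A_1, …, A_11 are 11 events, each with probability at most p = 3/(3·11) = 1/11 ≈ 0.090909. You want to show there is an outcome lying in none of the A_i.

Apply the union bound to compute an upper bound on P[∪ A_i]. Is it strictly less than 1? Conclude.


Union bound: P[∪_{i=1}^{11} A_i] ≤ Σ_i P[A_i] ≤ 11·p = 11·(1/11) = 1.
Numerically: 1 ≈ 1.000000.
Is 1 < 1? NO.
Since the bound 1 is ≥ 1, the union bound is uninformative here; it does NOT by itself certify existence.

11·p = 1 ≈ 1.000000; existence NOT certified by the union bound.


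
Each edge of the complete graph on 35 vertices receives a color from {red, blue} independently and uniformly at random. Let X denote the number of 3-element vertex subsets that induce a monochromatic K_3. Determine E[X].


Let X = Σ_S X_S over the C(35, 3) = 6545 subsets S of size 3, where X_S = 1 if the K_3 on S is monochromatic.
For a fixed S, the K_3 on S has C(3, 2) = 3 edges. P[all 3 edges red] = (1/2)^3, and likewise for blue, so P[monochromatic] = 2·(1/2)^3 = 2^{1 − 3} = 1/4.
By linearity of expectation: E[X] = C(35, 3) · 2^{1 − 3} = 6545 · 1/4 = 6545/4.
Numerically: E[X] ≈ 1636.2500.

E[X] = C(35,3)·2^(1−C(3,2)) = 6545/4 ≈ 1636.2500.


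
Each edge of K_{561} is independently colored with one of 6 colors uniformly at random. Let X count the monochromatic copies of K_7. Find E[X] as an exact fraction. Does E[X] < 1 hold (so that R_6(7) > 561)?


E[X] = C(561, 7) · 6^{1 − 21} = 3341868282890280 · 6^{−20} = 3341868282890280/3656158440062976.
As a reduced fraction: E[X] = 46414837262365/50779978334208 ≈ 0.914038.
Is E[X] < 1? YES.
Since E[X] < 1, there exists a 6-coloring of K_{561} with no monochromatic K_7; hence R_6(7) > 561.

E[X] = 46414837262365/50779978334208 ≈ 0.914038; E[X] < 1, so R_6(7) > 561.


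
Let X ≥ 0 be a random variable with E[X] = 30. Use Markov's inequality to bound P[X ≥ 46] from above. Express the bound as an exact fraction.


μ = E[X] = 30, a = 46.
Markov: P[X ≥ 46] ≤ μ/a = (30)/46 = 15/23.
Numerically: ≈ 0.652.
(Since a = 46 > μ = 30.000, the bound 15/23 is < 1 and informative.)

P[X ≥ 46] ≤ 15/23 ≈ 0.652.


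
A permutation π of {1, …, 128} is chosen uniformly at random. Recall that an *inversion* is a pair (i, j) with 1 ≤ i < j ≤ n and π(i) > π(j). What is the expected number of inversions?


Write X = Σ X_I over the C(128, 2) = 8128 pairs i < j, with X_I the indicator of one inversion.
There are 8128 indicators.
For each fixed pair i < j, the values π(i) and π(j) are two distinct elements of {1, …, 128} in uniformly random order; by symmetry P[π(i) > π(j)] = 1/2.
By linearity: E[X] = 8128 · (1/2) = C(128, 2) · (1/2) = 8128/2 = 4064 ≈ 4064.000.

E[X] = 4064 = 4064.000.


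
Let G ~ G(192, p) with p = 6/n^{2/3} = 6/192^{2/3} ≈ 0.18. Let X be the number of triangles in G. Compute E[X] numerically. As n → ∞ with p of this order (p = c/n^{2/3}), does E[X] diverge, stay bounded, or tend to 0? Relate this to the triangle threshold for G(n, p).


Number of potential triangles: C(192, 3) = 1161280.
Each occurs with probability p³ ≈ (0.18)³ ≈ 5.85938e-03.
By linearity: E[X] = C(192, 3)·p³ ≈ 1161280 · 5.85938e-03 ≈ 6804.375.
Since α = 2/3 < 1, p = c/n^{2/3} ≫ 1/n is above the triangle threshold p ~ 1/n. Asymptotically E[X] ~ (c³/6)·n^{3(1−α)} = (6³/6)·n^{1} → ∞; triangles are abundant w.h.p.

E[X] ≈ 6804.375; in regime p = Θ(1/n^{2/3}) E[X] diverges (above the triangle threshold p ~ 1/n).


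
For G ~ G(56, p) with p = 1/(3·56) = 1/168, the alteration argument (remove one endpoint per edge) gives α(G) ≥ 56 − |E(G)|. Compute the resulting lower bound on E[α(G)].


E[|E(G)|] = C(56, 2)·p = 1540 · (1/168) = 55/6.
E[α(G)] ≥ n − E[|E(G)|] = 56 − 55/6 = 281/6.
Numerically: ≈ 46.833.
(This is only a lower bound; the true E[α(G)] may be larger.)

E[α(G)] ≥ 281/6 ≈ 46.833.


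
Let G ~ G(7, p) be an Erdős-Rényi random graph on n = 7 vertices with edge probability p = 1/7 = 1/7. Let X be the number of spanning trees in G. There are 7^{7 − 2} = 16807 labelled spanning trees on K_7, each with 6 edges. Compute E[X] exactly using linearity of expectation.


K_7 has 7^{7 − 2} = 16807 labelled spanning trees.
For each such spanning tree H, let X_H = 1 if all 6 edges of H are present in G. Then P[X_H = 1] = p^{6} = (1/7)^{6} = 1/117649.
Summing the indicators: E[X] = Σ_H E[X_H] = 16807 · p^{6} = 16807 · 1/117649 = 1/7.
Numerically: E[X] ≈ 0.1429.

E[X] = 16807 · (1/7)^{6} = 1/7 ≈ 0.1429.


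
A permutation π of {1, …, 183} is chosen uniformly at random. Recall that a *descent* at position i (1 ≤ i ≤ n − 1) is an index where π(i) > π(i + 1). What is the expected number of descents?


Write X = Σ X_I over i = 1, …, 182, with X_I the indicator of one descent.
There are 182 indicators.
For each fixed i, the pair (π(i), π(i+1)) is a uniformly random ordered pair of distinct values from {1, …, 183}; by symmetry P[π(i) > π(i+1)] = 1/2.
By linearity: E[X] = 182 · (1/2) = (183 − 1) · (1/2) = 91 ≈ 91.000.

E[X] = 91 = 91.000.


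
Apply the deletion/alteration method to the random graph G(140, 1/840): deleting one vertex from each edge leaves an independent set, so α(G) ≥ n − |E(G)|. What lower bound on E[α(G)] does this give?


E[|E(G)|] = C(140, 2)·p = 9730 · (1/840) = 139/12.
E[α(G)] ≥ n − E[|E(G)|] = 140 − 139/12 = 1541/12.
Numerically: ≈ 128.416667.
(This is only a lower bound; the true E[α(G)] may be larger.)

E[α(G)] ≥ 1541/12 ≈ 128.416667.


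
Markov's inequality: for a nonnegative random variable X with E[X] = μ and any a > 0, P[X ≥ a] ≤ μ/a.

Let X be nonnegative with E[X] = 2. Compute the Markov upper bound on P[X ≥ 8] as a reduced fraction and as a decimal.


μ = E[X] = 2, a = 8.
Markov: P[X ≥ 8] ≤ μ/a = (2)/8 = 1/4.
Numerically: ≈ 0.2500.
(Since a = 8 > μ = 2.0000, the bound 1/4 is < 1 and informative.)

P[X ≥ 8] ≤ 1/4 ≈ 0.2500.


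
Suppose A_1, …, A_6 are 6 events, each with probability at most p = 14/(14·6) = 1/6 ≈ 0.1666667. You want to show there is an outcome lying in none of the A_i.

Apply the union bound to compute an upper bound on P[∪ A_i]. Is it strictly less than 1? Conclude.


Union bound: P[∪_{i=1}^{6} A_i] ≤ Σ_i P[A_i] ≤ 6·p = 6·(1/6) = 1.
Numerically: 1 ≈ 1.0000000.
Is 1 < 1? NO.
Since the bound 1 is ≥ 1, the union bound is uninformative here; it does NOT by itself certify existence.

6·p = 1 ≈ 1.0000000; existence NOT certified by the union bound.


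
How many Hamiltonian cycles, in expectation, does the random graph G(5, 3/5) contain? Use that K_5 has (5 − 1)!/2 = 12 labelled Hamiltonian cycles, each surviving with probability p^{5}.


K_5 has (5 − 1)!/2 = 12 labelled Hamiltonian cycles.
For each such Hamiltonian cycle H, let X_H = 1 if all 5 edges of H are present in G. Then P[X_H = 1] = p^{5} = (3/5)^{5} = 243/3125.
By linearity of expectation: E[X] = Σ_H E[X_H] = 12 · p^{5} = 12 · 243/3125 = 2916/3125.
Numerically: E[X] ≈ 0.93312.

E[X] = 12 · (3/5)^{5} = 2916/3125 ≈ 0.93312.


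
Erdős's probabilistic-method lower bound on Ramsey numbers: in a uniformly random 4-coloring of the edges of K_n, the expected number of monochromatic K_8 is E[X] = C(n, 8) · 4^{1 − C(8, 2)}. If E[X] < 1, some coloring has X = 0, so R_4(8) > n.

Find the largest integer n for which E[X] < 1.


We need C(n, 8) · 4^{1 − 28} < 1, i.e. C(n, 8) < 4^{28 − 1} = 18014398509481984.
Check values of n near the boundary:
  n = 404: C(404, 8) = 16415071523485570; 16415071523485570 < 18014398509481984? YES
  n = 405: C(405, 8) = 16745853821188050; 16745853821188050 < 18014398509481984? YES
  n = 406: C(406, 8) = 17082453897995850; 17082453897995850 < 18014398509481984? YES
  n = 407: C(407, 8) = 17424959239309050; 17424959239309050 < 18014398509481984? YES
  n = 408: C(408, 8) = 17773458424095231; 17773458424095231 < 18014398509481984? YES
  n = 409: C(409, 8) = 18128041135797879; 18128041135797879 < 18014398509481984? NO
The largest n with C(n, 8) < 18014398509481984 is n = 408 (where E[X] = 17773458424095231/18014398509481984 ≈ 0.987). Hence R_4(8) > 408, i.e. R_4(8) ≥ 409.

Largest n = 408; hence R_4(8) > 408.


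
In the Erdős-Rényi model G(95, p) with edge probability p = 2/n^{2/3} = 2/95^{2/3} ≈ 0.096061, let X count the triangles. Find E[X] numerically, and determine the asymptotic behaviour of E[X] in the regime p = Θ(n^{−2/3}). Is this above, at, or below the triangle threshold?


Number of potential triangles: C(95, 3) = 138415.
Each occurs with probability p³ ≈ (0.096061)³ ≈ 8.8642659e-04.
By linearity: E[X] = C(95, 3)·p³ ≈ 138415 · 8.8642659e-04 ≈ 122.69474.
Since α = 2/3 < 1, p = c/n^{2/3} ≫ 1/n is above the triangle threshold p ~ 1/n. Asymptotically E[X] ~ (c³/6)·n^{3(1−α)} = (2³/6)·n^{1} → ∞; triangles are abundant w.h.p.

E[X] ≈ 122.69474; in regime p = Θ(1/n^{2/3}) E[X] diverges (above the triangle threshold p ~ 1/n).


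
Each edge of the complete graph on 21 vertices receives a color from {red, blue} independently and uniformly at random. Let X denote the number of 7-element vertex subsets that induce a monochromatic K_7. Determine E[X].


Let X = Σ_S X_S over the C(21, 7) = 116280 subsets S of size 7, where X_S = 1 if the K_7 on S is monochromatic.
For a fixed S, the K_7 on S has C(7, 2) = 21 edges. P[all 21 edges red] = (1/2)^21, and likewise for blue, so P[monochromatic] = 2·(1/2)^21 = 2^{1 − 21} = 1/1048576.
By linearity of expectation: E[X] = C(21, 7) · 2^{1 − 21} = 116280 · 1/1048576 = 14535/131072.
Numerically: E[X] ≈ 0.11089.

E[X] = C(21,7)·2^(1−C(7,2)) = 14535/131072 ≈ 0.11089.


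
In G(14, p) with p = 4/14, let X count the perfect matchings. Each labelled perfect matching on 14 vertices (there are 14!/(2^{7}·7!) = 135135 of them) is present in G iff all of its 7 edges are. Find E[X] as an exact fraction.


K_14 has 14!/(2^{7}·7!) = 135135 labelled perfect matchings.
For each such perfect matching H, let X_H = 1 if all 7 edges of H are present in G. Then P[X_H = 1] = p^{7} = (2/7)^{7} = 128/823543.
Summing the indicators: E[X] = Σ_H E[X_H] = 135135 · p^{7} = 135135 · 128/823543 = 2471040/117649.
Numerically: E[X] ≈ 21.

E[X] = 135135 · (2/7)^{7} = 2471040/117649 ≈ 21.


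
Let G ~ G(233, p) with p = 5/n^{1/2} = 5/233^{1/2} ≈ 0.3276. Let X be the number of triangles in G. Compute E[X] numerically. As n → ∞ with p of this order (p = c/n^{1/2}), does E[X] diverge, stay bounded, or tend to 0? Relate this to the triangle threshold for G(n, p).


Number of potential triangles: C(233, 3) = 2081156.
Each occurs with probability p³ ≈ (0.3276)³ ≈ 3.514602e-02.
By linearity: E[X] = C(233, 3)·p³ ≈ 2081156 · 3.514602e-02 ≈ 73144.3470.
Since α = 1/2 < 1, p = c/n^{1/2} ≫ 1/n is above the triangle threshold p ~ 1/n. Asymptotically E[X] ~ (c³/6)·n^{3(1−α)} = (5³/6)·n^{1.5} → ∞; triangles are abundant w.h.p.

E[X] ≈ 73144.3470; in regime p = Θ(1/n^{1/2}) E[X] diverges (above the triangle threshold p ~ 1/n).


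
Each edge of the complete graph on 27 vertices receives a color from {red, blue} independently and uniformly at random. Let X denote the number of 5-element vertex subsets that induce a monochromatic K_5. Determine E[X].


Let X = Σ_S X_S over the C(27, 5) = 80730 subsets S of size 5, where X_S = 1 if the K_5 on S is monochromatic.
For a fixed S, the K_5 on S has C(5, 2) = 10 edges. P[all 10 edges red] = (1/2)^10, and likewise for blue, so P[monochromatic] = 2·(1/2)^10 = 2^{1 − 10} = 1/512.
By linearity: E[X] = C(27, 5) · 2^{1 − 10} = 80730 · 1/512 = 40365/256.
Numerically: E[X] ≈ 157.676.

E[X] = C(27,5)·2^(1−C(5,2)) = 40365/256 ≈ 157.676.


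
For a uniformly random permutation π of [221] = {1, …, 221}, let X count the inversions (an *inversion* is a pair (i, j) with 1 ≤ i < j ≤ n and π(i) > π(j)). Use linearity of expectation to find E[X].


Write X = Σ X_I over the C(221, 2) = 24310 pairs i < j, with X_I the indicator of one inversion.
There are 24310 indicators.
For each fixed pair i < j, the values π(i) and π(j) are two distinct elements of {1, …, 221} in uniformly random order; by symmetry P[π(i) > π(j)] = 1/2.
By linearity: E[X] = 24310 · (1/2) = C(221, 2) · (1/2) = 24310/2 = 12155 ≈ 12155.000.

E[X] = 12155 = 12155.000.


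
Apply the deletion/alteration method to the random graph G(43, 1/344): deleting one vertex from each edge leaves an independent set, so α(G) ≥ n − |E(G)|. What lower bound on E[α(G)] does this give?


E[|E(G)|] = C(43, 2)·p = 903 · (1/344) = 21/8.
E[α(G)] ≥ n − E[|E(G)|] = 43 − 21/8 = 323/8.
Numerically: ≈ 40.375000.
(This is only a lower bound; the true E[α(G)] may be larger.)

E[α(G)] ≥ 323/8 ≈ 40.375000.


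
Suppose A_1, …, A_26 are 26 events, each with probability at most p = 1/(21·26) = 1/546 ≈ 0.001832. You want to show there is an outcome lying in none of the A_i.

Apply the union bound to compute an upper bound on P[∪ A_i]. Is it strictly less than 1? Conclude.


Union bound: P[∪_{i=1}^{26} A_i] ≤ Σ_i P[A_i] ≤ 26·p = 26·(1/546) = 1/21.
Numerically: 1/21 ≈ 0.047619.
Is 1/21 < 1? YES.
Since P[∪ A_i] ≤ 1/21 < 1, the complement has P[∩ A_i^c] ≥ 1 − 1/21 = 20/21 > 0, so some outcome avoids every A_i.

26·p = 1/21 ≈ 0.047619; existence CERTIFIED by the union bound.


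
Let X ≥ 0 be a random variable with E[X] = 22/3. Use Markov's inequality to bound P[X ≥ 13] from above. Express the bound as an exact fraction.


μ = E[X] = 22/3, a = 13.
Markov: P[X ≥ 13] ≤ μ/a = (22/3)/13 = 22/39.
Numerically: ≈ 0.5641.
(Since a = 13 > μ = 7.3333, the bound 22/39 is < 1 and informative.)

P[X ≥ 13] ≤ 22/39 ≈ 0.5641.


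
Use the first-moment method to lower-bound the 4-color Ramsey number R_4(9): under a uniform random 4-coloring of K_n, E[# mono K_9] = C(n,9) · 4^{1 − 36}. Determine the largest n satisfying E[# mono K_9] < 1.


We need C(n, 9) · 4^{1 − 36} < 1, i.e. C(n, 9) < 4^{36 − 1} = 1180591620717411303424.
Check values of n near the boundary:
  n = 912: C(912, 9) = 1156095740032081475120; 1156095740032081475120 < 1180591620717411303424? YES
  n = 913: C(913, 9) = 1167605542753639808390; 1167605542753639808390 < 1180591620717411303424? YES
  n = 914: C(914, 9) = 1179217089587653905932; 1179217089587653905932 < 1180591620717411303424? YES
  n = 915: C(915, 9) = 1190931166636537885130; 1190931166636537885130 < 1180591620717411303424? NO
  n = 916: C(916, 9) = 1202748565202942340440; 1202748565202942340440 < 1180591620717411303424? NO
The largest n with C(n, 9) < 1180591620717411303424 is n = 914 (where E[X] = 294804272396913476483/295147905179352825856 ≈ 0.99884). Hence R_4(9) > 914, i.e. R_4(9) ≥ 915.

Largest n = 914; hence R_4(9) > 914.


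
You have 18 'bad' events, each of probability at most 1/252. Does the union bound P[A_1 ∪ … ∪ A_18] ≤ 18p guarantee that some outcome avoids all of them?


Union bound: P[∪_{i=1}^{18} A_i] ≤ Σ_i P[A_i] ≤ 18·p = 18·(1/252) = 1/14.
Numerically: 1/14 ≈ 0.0714.
Is 1/14 < 1? YES.
Since P[∪ A_i] ≤ 1/14 < 1, the complement has P[∩ A_i^c] ≥ 1 − 1/14 = 13/14 > 0, so some outcome avoids every A_i.

18·p = 1/14 ≈ 0.0714; existence CERTIFIED by the union bound.


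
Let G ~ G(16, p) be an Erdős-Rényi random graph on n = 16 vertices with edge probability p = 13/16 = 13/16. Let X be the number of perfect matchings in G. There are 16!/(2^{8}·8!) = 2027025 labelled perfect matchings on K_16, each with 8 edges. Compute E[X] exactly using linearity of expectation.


K_16 has 16!/(2^{8}·8!) = 2027025 labelled perfect matchings.
For each such perfect matching H, let X_H = 1 if all 8 edges of H are present in G. Then P[X_H = 1] = p^{8} = (13/16)^{8} = 815730721/4294967296.
By linearity: E[X] = Σ_H E[X_H] = 2027025 · p^{8} = 2027025 · 815730721/4294967296 = 1653506564735025/4294967296.
Numerically: E[X] ≈ 3.85e+05.

E[X] = 2027025 · (13/16)^{8} = 1653506564735025/4294967296 ≈ 3.85e+05.


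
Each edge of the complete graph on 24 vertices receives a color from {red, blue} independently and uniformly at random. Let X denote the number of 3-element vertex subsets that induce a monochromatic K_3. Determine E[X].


Let X = Σ_S X_S over the C(24, 3) = 2024 subsets S of size 3, where X_S = 1 if the K_3 on S is monochromatic.
For a fixed S, the K_3 on S has C(3, 2) = 3 edges. P[all 3 edges red] = (1/2)^3, and likewise for blue, so P[monochromatic] = 2·(1/2)^3 = 2^{1 − 3} = 1/4.
Summing: E[X] = C(24, 3) · 2^{1 − 3} = 2024 · 1/4 = 506.
Numerically: E[X] ≈ 506.0000.

E[X] = C(24,3)·2^(1−C(3,2)) = 506 ≈ 506.0000.


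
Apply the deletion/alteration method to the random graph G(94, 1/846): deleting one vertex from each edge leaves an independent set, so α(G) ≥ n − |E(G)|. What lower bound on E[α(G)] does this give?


E[|E(G)|] = C(94, 2)·p = 4371 · (1/846) = 31/6.
E[α(G)] ≥ n − E[|E(G)|] = 94 − 31/6 = 533/6.
Numerically: ≈ 88.833.
(This is only a lower bound; the true E[α(G)] may be larger.)

E[α(G)] ≥ 533/6 ≈ 88.833.


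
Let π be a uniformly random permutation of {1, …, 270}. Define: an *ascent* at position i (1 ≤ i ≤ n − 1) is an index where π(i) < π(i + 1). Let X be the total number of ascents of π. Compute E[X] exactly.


Write X = Σ X_I over i = 1, …, 269, with X_I the indicator of one ascent.
There are 269 indicators.
For each fixed i, the pair (π(i), π(i+1)) is a uniformly random ordered pair of distinct values from {1, …, 270}; by symmetry P[π(i) < π(i+1)] = 1/2.
By linearity: E[X] = 269 · (1/2) = (270 − 1) · (1/2) = 269/2 ≈ 134.50000.

E[X] = 269/2 = 134.50000.


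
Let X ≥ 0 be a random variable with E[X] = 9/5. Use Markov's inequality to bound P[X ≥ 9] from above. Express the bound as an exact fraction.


μ = E[X] = 9/5, a = 9.
Markov: P[X ≥ 9] ≤ μ/a = (9/5)/9 = 1/5.
Numerically: ≈ 0.2000.
(Since a = 9 > μ = 1.8000, the bound 1/5 is < 1 and informative.)

P[X ≥ 9] ≤ 1/5 ≈ 0.2000.


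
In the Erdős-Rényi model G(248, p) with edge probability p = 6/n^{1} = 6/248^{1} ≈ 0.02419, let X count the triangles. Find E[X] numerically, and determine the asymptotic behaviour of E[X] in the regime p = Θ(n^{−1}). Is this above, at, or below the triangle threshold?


Number of potential triangles: C(248, 3) = 2511496.
Each occurs with probability p³ ≈ (0.02419)³ ≈ 1.416116e-05.
By linearity: E[X] = C(248, 3)·p³ ≈ 2511496 · 1.416116e-05 ≈ 35.5657.
Here α = 1, so p = 6/n is exactly at the triangle threshold p ~ 1/n. Asymptotically E[X] → c³/6 = 6³/6 = 36 ≈ 36.0000, a bounded constant. In this regime the triangle count is asymptotically Poisson(c³/6).

E[X] ≈ 35.5657; in regime p = Θ(1/n^{1}) E[X] stays bounded (at the triangle threshold p ~ 1/n).


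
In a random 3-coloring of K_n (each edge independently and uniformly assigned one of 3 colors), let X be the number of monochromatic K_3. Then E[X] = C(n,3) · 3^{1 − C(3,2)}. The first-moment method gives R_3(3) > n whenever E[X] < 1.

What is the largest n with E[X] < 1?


We need C(n, 3) · 3^{1 − 3} < 1, i.e. C(n, 3) < 3^{3 − 1} = 9.
Check values of n near the boundary:
  n = 3: C(3, 3) = 1; 1 < 9? YES
  n = 4: C(4, 3) = 4; 4 < 9? YES
  n = 5: C(5, 3) = 10; 10 < 9? NO
The largest n with C(n, 3) < 9 is n = 4 (where E[X] = 4/9 ≈ 0.444444). Hence R_3(3) > 4, i.e. R_3(3) ≥ 5.

Largest n = 4; hence R_3(3) > 4.


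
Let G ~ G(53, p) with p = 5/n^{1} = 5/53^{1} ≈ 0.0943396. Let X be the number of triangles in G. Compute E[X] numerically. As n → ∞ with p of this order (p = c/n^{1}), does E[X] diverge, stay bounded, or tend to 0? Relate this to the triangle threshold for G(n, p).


Number of potential triangles: C(53, 3) = 23426.
Each occurs with probability p³ ≈ (0.0943396)³ ≈ 8.39619283e-04.
By linearity: E[X] = C(53, 3)·p³ ≈ 23426 · 8.39619283e-04 ≈ 19.668921.
Here α = 1, so p = 5/n is exactly at the triangle threshold p ~ 1/n. Asymptotically E[X] → c³/6 = 5³/6 = 125/6 ≈ 20.833333, a bounded constant. In this regime the triangle count is asymptotically Poisson(c³/6).

E[X] ≈ 19.668921; in regime p = Θ(1/n^{1}) E[X] stays bounded (at the triangle threshold p ~ 1/n).
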